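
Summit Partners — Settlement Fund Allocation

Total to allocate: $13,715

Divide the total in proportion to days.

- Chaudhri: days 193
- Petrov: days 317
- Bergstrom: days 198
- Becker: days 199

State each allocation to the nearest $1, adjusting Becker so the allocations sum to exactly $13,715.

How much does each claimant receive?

Days total: 907.
Raw shares: Chaudhri 193/907 × $13,715 = 2,918.41; Petrov 317/907 × $13,715 = 4,793.45; Bergstrom 198/907 × $13,715 = 2,994.01; Becker 199/907 × $13,715 = 3,009.13.
After rounding ($1): Chaudhri $2,918; Petrov $4,793; Bergstrom $2,994; Becker $3,009. Sum = $13,714.
Difference $13,715 − $13,714 = +$1 applied to Becker: Becker becomes $3,010.

Chaudhri: $2,918 · Petrov: $4,793 · Bergstrom: $2,994 · Becker: $3,010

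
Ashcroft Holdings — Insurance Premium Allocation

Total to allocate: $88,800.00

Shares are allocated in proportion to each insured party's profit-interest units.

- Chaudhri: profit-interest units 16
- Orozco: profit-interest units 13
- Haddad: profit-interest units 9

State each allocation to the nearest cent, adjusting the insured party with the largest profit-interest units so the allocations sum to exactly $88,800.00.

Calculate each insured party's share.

Chaudhri: $37,389.47 · Orozco: $30,378.95 · Haddad: $21,031.58

Sum of profit-interest units: 16 + 13 + 9 = 38.
Proportional shares: Chaudhri 37,389.4737; Orozco 30,378.9474; Haddad 21,031.5789.
At nearest cent: Chaudhri $37,389.47; Orozco $30,378.95; Haddad $21,031.58. Sum = $88,800.00.
Rounded total matches; no reconciliation needed.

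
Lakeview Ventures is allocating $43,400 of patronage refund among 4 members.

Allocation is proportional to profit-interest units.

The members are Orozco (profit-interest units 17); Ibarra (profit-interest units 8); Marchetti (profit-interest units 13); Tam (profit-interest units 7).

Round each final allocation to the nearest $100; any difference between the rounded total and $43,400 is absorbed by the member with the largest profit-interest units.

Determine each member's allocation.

Orozco: $16,400 · Ibarra: $7,700 · Marchetti: $12,500 · Tam: $6,800

Total profit-interest units = 17 + 8 + 13 + 7 = 45.
Proportional shares: Orozco 16,395.56; Ibarra 7,715.56; Marchetti 12,537.78; Tam 6,751.11.
After rounding ($100): Orozco $16,400; Ibarra $7,700; Marchetti $12,500; Tam $6,800. Sum = $43,400.
No rounding difference to absorb.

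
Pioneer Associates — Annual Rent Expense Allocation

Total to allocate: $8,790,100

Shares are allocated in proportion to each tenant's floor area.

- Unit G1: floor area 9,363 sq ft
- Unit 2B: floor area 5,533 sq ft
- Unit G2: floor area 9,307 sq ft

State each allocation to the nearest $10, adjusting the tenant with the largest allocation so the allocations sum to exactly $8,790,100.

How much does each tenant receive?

Combined floor area = 24,203.
Proportional shares: Unit G1 9,363/24,203 × $8,790,100 = 3,400,475.41; Unit 2B 5,533/24,203 × $8,790,100 = 2,009,487.39; Unit G2 9,307/24,203 × $8,790,100 = 3,380,137.20.
After rounding ($10): Unit G1 $3,400,480; Unit 2B $2,009,490; Unit G2 $3,380,140. Sum = $8,790,110.
Difference $8,790,100 − $8,790,110 = −$10 applied to largest allocation (Unit G1): Unit G1 becomes $3,400,470.

Unit G1: $3,400,470; Unit 2B: $2,009,490; Unit G2: $3,380,140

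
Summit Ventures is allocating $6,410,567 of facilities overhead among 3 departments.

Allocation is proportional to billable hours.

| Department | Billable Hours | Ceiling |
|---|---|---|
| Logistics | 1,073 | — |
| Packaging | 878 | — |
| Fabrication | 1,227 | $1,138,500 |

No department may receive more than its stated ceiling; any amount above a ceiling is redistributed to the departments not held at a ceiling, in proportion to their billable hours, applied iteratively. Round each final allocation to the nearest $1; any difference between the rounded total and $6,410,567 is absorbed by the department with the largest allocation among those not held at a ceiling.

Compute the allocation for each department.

Logistics: $2,899,502; Packaging: $2,372,565; Fabrication: $1,138,500

Total billable hours = 3,178.
Pro-rata shares before constraints: Logistics 2,164,423.66; Packaging 1,771,075.46; Fabrication 2,475,067.88.
Capped: Fabrication ($1,138,500); remaining pool $5,272,067 reallocated over remaining billable hours 1,951.
Remaining shares: Logistics 2,899,501.74 → $2,899,502; Packaging 2,372,565.26 → $2,372,565.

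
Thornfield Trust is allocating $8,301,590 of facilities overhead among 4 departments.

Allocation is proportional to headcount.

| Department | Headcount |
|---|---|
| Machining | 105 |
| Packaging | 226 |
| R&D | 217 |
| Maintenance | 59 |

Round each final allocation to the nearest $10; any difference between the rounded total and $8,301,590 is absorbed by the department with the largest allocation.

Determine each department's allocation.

Sum of headcount: 607.
Proportional shares: Machining 105/607 × $8,301,590 = 1,436,024.63; Packaging 226/607 × $8,301,590 = 3,090,872.06; R&D 217/607 × $8,301,590 = 2,967,784.23; Maintenance 59/607 × $8,301,590 = 806,909.08.
After rounding ($10): Machining $1,436,020; Packaging $3,090,870; R&D $2,967,780; Maintenance $806,910. Sum = $8,301,580.
Difference $8,301,590 − $8,301,580 = +$10 applied to largest allocation (Packaging): Packaging becomes $3,090,880.

Machining: $1,436,020 · Packaging: $3,090,880 · R&D: $2,967,780 · Maintenance: $806,910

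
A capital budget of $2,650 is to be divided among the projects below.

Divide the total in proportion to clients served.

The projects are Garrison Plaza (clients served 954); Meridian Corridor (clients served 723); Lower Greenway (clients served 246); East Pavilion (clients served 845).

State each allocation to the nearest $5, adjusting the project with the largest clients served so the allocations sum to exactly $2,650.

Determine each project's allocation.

Garrison Plaza: $915 | Meridian Corridor: $690 | Lower Greenway: $235 | East Pavilion: $810

Combined clients served = 954 + 723 + 246 + 845 = 2,768.
Unrounded shares: Garrison Plaza 913.33; Meridian Corridor 692.18; Lower Greenway 235.51; East Pavilion 808.98.
At nearest $5: Garrison Plaza $915; Meridian Corridor $690; Lower Greenway $235; East Pavilion $810. Sum = $2,650.
Rounded total matches; no reconciliation needed.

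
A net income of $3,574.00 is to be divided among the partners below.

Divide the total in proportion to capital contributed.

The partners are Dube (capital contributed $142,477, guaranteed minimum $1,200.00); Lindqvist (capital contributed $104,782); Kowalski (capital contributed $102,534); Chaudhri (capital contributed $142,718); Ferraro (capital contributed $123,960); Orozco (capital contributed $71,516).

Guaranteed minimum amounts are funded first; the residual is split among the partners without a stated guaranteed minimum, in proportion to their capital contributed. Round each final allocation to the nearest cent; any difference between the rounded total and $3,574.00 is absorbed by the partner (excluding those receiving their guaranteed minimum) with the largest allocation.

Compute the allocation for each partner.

Minimums first: Dube $1,200.00. Residual $2,374.00.
Residual split over remaining capital contributed 545,510: Lindqvist 455.9998 → $456.00; Kowalski 446.2168 → $446.22; Chaudhri 621.0932 → $621.09; Ferraro 539.4604 → $539.46; Orozco 311.2298 → $311.23.

Dube: $1,200.00 | Lindqvist: $456.00 | Kowalski: $446.22 | Chaudhri: $621.09 | Ferraro: $539.46 | Orozco: $311.23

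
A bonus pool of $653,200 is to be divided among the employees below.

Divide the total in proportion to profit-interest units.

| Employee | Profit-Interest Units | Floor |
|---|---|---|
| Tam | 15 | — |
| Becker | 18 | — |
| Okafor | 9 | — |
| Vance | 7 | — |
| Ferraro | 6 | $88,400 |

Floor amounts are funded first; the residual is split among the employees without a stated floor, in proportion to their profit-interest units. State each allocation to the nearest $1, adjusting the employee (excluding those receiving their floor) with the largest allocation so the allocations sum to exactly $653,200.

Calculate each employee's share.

Tam: $172,898 · Becker: $207,477 · Okafor: $103,739 · Vance: $80,686 · Ferraro: $88,400

Fund the minimums — Ferraro $88,400. Remaining pool $564,800.
Remaining pool split over remaining profit-interest units 49: Tam 172,897.96 → $172,898; Becker 207,477.55 → $207,478; Okafor 103,738.78 → $103,739; Vance 80,685.71 → $80,686.
Rounding difference −$1 applied to Becker → $207,477.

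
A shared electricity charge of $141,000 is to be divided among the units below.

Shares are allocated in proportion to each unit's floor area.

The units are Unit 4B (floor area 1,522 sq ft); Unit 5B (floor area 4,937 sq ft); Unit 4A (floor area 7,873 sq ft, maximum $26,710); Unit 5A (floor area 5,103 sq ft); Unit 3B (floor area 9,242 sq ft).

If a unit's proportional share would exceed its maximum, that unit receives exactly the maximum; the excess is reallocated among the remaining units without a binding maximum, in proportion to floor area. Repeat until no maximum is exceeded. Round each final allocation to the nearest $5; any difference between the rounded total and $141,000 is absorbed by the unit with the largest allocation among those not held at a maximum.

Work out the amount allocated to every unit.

Unit 4B: $8,360; Unit 5B: $27,120; Unit 4A: $26,710; Unit 5A: $28,035; Unit 3B: $50,775

Total floor area = 28,677.
Proportional shares (ignoring caps): Unit 4B 7,483.42; Unit 5B 24,274.40; Unit 4A 38,710.22; Unit 5A 25,090.60; Unit 3B 45,441.36.
Held at cap: Unit 4A ($26,710); residual $114,290 reallocated over remaining floor area 20,804.
Redistributed shares: Unit 4B 8,361.34 → $8,360; Unit 5B 27,122.18 → $27,120; Unit 5A 28,034.12 → $28,035; Unit 3B 50,772.36 → $50,770.
Rounding difference +$5 applied to Unit 3B → $50,775.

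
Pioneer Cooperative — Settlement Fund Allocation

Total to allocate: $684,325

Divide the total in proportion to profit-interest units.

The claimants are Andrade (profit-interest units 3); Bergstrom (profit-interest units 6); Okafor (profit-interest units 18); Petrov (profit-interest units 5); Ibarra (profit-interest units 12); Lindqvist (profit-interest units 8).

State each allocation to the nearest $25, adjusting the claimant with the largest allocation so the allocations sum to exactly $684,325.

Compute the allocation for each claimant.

Profit-interest units total: 52.
Raw shares: Andrade 3/52 × $684,325 = 39,480.29; Bergstrom 6/52 × $684,325 = 78,960.58; Okafor 18/52 × $684,325 = 236,881.73; Petrov 5/52 × $684,325 = 65,800.48; Ibarra 12/52 × $684,325 = 157,921.15; Lindqvist 8/52 × $684,325 = 105,280.77.
At nearest $25: Andrade $39,475; Bergstrom $78,950; Okafor $236,875; Petrov $65,800; Ibarra $157,925; Lindqvist $105,275. Sum = $684,300.
Difference $684,325 − $684,300 = +$25 applied to largest allocation (Okafor): Okafor becomes $236,900.

Andrade: $39,475; Bergstrom: $78,950; Okafor: $236,900; Petrov: $65,800; Ibarra: $157,925; Lindqvist: $105,275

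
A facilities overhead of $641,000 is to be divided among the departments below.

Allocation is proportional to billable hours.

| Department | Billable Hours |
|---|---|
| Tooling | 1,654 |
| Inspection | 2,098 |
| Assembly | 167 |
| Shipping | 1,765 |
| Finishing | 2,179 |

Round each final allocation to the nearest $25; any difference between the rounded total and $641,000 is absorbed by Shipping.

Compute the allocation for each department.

Billable hours total: 7,863.
Raw shares: Tooling 1,654/7,863 × $641,000 = 134,835.81; Inspection 2,098/7,863 × $641,000 = 171,031.16; Assembly 167/7,863 × $641,000 = 13,614.02; Shipping 1,765/7,863 × $641,000 = 143,884.65; Finishing 2,179/7,863 × $641,000 = 177,634.36.
After rounding ($25): Tooling $134,825; Inspection $171,025; Assembly $13,625; Shipping $143,875; Finishing $177,625. Sum = $640,975.
Difference $641,000 − $640,975 = +$25 applied to Shipping: Shipping becomes $143,900.

Tooling: $134,825; Inspection: $171,025; Assembly: $13,625; Shipping: $143,900; Finishing: $177,625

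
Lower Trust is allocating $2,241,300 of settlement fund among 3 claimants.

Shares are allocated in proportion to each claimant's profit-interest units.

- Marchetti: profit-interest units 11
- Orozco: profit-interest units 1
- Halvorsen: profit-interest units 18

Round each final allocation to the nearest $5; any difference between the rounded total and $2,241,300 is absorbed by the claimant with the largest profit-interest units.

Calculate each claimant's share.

Total profit-interest units = 11 + 1 + 18 = 30.
Unrounded shares: Marchetti 821,810.00; Orozco 74,710.00; Halvorsen 1,344,780.00.
Rounded to nearest $5: Marchetti $821,810; Orozco $74,710; Halvorsen $1,344,780. Sum = $2,241,300.
No rounding difference to absorb.

Marchetti: $821,810 | Orozco: $74,710 | Halvorsen: $1,344,780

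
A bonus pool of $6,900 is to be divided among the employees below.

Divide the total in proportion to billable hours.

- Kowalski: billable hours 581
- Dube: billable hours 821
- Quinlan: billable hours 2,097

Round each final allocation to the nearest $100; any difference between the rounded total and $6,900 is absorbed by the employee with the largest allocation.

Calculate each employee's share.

Sum of billable hours: 3,499.
Pro-rata amounts: Kowalski 581/3,499 × $6,900 = 1,145.73; Dube 821/3,499 × $6,900 = 1,619.01; Quinlan 2,097/3,499 × $6,900 = 4,135.27.
After rounding ($100): Kowalski $1,100; Dube $1,600; Quinlan $4,100. Sum = $6,800.
Difference $6,900 − $6,800 = +$100 applied to largest allocation (Quinlan): Quinlan becomes $4,200.

Kowalski: $1,100 · Dube: $1,600 · Quinlan: $4,200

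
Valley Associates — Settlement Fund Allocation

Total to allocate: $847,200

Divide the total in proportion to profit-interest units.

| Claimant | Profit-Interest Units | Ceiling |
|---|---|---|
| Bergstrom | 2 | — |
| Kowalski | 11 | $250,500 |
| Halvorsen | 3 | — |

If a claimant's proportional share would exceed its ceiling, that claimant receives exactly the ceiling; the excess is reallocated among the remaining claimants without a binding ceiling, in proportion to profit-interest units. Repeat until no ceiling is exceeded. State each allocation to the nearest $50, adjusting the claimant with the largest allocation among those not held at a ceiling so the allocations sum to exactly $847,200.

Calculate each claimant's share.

Sum of profit-interest units: 16.
Proportional shares (ignoring caps): Bergstrom 105,900.00; Kowalski 582,450.00; Halvorsen 158,850.00.
Cap binds for Kowalski ($250,500); remaining pool $596,700 reallocated over remaining profit-interest units 5.
Shares after redistribution: Bergstrom 238,680.00 → $238,700; Halvorsen 358,020.00 → $358,000.

Bergstrom: $238,700 · Kowalski: $250,500 · Halvorsen: $358,000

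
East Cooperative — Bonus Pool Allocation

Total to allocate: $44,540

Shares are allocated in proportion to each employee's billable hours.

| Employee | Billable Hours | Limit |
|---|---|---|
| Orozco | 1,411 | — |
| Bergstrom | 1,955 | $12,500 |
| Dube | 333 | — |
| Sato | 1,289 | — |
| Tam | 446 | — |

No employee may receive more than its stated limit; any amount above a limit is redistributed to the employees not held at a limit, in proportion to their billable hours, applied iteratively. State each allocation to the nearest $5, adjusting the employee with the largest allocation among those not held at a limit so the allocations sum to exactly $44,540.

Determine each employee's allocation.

Billable hours total: 5,434.
Proportional shares (ignoring caps): Orozco 11,565.32; Bergstrom 16,024.24; Dube 2,729.45; Sato 10,565.34; Tam 3,655.66.
Cap binds for Bergstrom ($12,500); remaining pool $32,040 reallocated over remaining billable hours 3,479.
Remaining shares: Orozco 12,994.67 → $12,995; Dube 3,066.78 → $3,065; Sato 11,871.10 → $11,870; Tam 4,107.46 → $4,105.
Rounding difference +$5 applied to Orozco → $13,000.

Orozco: $13,000; Bergstrom: $12,500; Dube: $3,065; Sato: $11,870; Tam: $4,105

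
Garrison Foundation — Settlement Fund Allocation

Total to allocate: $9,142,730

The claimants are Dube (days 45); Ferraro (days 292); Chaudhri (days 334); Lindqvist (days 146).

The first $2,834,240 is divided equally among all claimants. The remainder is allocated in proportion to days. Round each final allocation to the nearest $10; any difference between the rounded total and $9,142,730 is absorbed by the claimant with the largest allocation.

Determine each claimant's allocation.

Dube: $1,056,030; Ferraro: $2,963,250; Chaudhri: $3,287,550; Lindqvist: $1,835,900

$2,834,240 shared equally gives $708,560 per claimant.
Remainder $6,308,490 by days (total 817): Dube 347,468.85 → $347,470; Ferraro 2,254,686.76 → $2,254,690; Chaudhri 2,578,991.02 → $2,578,990; Lindqvist 1,127,343.38 → $1,127,340.
Totals: Dube $708,560 + $347,470 = $1,056,030; Ferraro $708,560 + $2,254,690 = $2,963,250; Chaudhri $708,560 + $2,578,990 = $3,287,550; Lindqvist $708,560 + $1,127,340 = $1,835,900.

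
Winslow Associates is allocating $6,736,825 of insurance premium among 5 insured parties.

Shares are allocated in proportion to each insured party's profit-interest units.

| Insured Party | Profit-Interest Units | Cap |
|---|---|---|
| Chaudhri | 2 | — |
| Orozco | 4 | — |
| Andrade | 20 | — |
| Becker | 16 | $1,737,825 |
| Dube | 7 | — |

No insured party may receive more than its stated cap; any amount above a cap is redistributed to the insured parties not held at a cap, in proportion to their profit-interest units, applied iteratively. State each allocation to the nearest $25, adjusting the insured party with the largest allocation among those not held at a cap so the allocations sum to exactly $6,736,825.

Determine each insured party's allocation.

Chaudhri: $302,975; Orozco: $605,950; Andrade: $3,029,675; Becker: $1,737,825; Dube: $1,060,400

Total profit-interest units = 49.
Unconstrained shares: Chaudhri 274,972.45; Orozco 549,944.90; Andrade 2,749,724.49; Becker 2,199,779.59; Dube 962,403.57.
Capped: Becker ($1,737,825); remaining pool $4,999,000 reallocated over remaining profit-interest units 33.
Redistributed shares: Chaudhri 302,969.70 → $302,975; Orozco 605,939.39 → $605,950; Andrade 3,029,696.97 → $3,029,700; Dube 1,060,393.94 → $1,060,400.
Rounding difference −$25 applied to Andrade → $3,029,675.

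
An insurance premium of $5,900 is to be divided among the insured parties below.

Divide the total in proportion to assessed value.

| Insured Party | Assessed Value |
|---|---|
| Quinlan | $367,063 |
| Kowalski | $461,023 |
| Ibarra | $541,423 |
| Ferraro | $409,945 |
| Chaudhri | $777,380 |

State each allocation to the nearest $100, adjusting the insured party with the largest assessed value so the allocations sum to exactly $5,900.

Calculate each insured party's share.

Assessed value total: 2,556,834.
Unrounded shares: Quinlan 367,063/2,556,834 × $5,900 = 847.01; Kowalski 461,023/2,556,834 × $5,900 = 1,063.83; Ibarra 541,423/2,556,834 × $5,900 = 1,249.36; Ferraro 409,945/2,556,834 × $5,900 = 945.97; Chaudhri 777,380/2,556,834 × $5,900 = 1,793.84.
After rounding ($100): Quinlan $800; Kowalski $1,100; Ibarra $1,200; Ferraro $900; Chaudhri $1,800. Sum = $5,800.
Difference $5,900 − $5,800 = +$100 applied to largest assessed value (Chaudhri): Chaudhri becomes $1,900.

Quinlan: $800; Kowalski: $1,100; Ibarra: $1,200; Ferraro: $900; Chaudhri: $1,900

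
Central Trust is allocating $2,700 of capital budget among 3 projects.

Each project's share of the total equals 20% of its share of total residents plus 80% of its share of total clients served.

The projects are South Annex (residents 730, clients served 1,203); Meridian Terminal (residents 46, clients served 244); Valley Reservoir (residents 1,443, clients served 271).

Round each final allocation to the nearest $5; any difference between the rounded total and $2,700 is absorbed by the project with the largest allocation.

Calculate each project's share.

Residents total 2,219; clients served total 1,718.
Combined weights (20% residents + 80% clients served): South Annex 0.6260; Meridian Terminal 0.1178; Valley Reservoir 0.2563.
Raw shares: South Annex 1,690.15; Meridian Terminal 317.97; Valley Reservoir 691.88.
Rounded to nearest $5: South Annex $1,690; Meridian Terminal $320; Valley Reservoir $690. Sum = $2,700.
Sum already equals the total — no adjustment.

South Annex: $1,690; Meridian Terminal: $320; Valley Reservoir: $690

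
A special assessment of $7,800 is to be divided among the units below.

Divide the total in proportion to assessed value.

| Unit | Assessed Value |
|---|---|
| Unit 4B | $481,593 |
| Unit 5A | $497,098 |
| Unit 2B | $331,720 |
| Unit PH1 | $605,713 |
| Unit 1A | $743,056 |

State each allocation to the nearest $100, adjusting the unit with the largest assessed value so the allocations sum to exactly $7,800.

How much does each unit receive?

Assessed value total: 481,593 + 497,098 + 331,720 + 605,713 + 743,056 = 2,659,180.
Unrounded shares: Unit 4B 1,412.63; Unit 5A 1,458.11; Unit 2B 973.01; Unit PH1 1,776.70; Unit 1A 2,179.56.
After rounding ($100): Unit 4B $1,400; Unit 5A $1,500; Unit 2B $1,000; Unit PH1 $1,800; Unit 1A $2,200. Sum = $7,900.
Difference $7,800 − $7,900 = −$100 applied to largest assessed value (Unit 1A): Unit 1A becomes $2,100.

Unit 4B: $1,400 · Unit 5A: $1,500 · Unit 2B: $1,000 · Unit PH1: $1,800 · Unit 1A: $2,100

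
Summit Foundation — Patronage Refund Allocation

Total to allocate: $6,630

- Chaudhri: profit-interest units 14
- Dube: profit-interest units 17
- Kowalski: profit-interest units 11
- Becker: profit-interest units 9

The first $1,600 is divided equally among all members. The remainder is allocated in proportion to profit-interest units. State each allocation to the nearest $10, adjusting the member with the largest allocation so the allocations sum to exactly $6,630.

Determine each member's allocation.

$1,600 shared equally gives $400 per member.
Remainder $5,030 by profit-interest units (total 51): Chaudhri 1,380.78 → $1,380; Dube 1,676.67 → $1,680; Kowalski 1,084.90 → $1,080; Becker 887.65 → $890.
Totals: Chaudhri $400 + $1,380 = $1,780; Dube $400 + $1,680 = $2,080; Kowalski $400 + $1,080 = $1,480; Becker $400 + $890 = $1,290.

Chaudhri: $1,780 | Dube: $2,080 | Kowalski: $1,480 | Becker: $1,290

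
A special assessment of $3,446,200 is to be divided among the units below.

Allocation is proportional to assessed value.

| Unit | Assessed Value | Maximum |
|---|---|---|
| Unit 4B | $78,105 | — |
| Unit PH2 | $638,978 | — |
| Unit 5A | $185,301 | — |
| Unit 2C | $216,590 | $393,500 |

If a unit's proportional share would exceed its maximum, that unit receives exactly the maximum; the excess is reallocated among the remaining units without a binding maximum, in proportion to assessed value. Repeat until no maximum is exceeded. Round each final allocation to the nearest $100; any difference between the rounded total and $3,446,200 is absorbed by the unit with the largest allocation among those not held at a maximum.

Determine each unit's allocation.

Assessed value total: 1,118,974.
Pro-rata shares before constraints: Unit 4B 240,546.65; Unit PH2 1,967,915.24; Unit 5A 570,687.35; Unit 2C 667,050.76.
Capped: Unit 2C ($393,500); balance $3,052,700 reallocated over remaining assessed value 902,384.
Remaining shares: Unit 4B 264,223.58 → $264,200; Unit PH2 2,161,616.50 → $2,161,600; Unit 5A 626,859.92 → $626,900.

Unit 4B: $264,200 · Unit PH2: $2,161,600 · Unit 5A: $626,900 · Unit 2C: $393,500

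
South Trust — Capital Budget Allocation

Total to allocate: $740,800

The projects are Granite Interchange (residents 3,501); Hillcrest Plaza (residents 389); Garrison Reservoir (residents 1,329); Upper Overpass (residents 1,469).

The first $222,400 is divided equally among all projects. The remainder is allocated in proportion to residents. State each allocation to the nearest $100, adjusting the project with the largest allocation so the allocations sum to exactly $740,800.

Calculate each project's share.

Granite Interchange: $326,900; Hillcrest Plaza: $85,800; Garrison Reservoir: $158,600; Upper Overpass: $169,500

Equal tier: $222,400 ÷ 4 = $55,600 apiece.
Remainder $518,400 by residents (total 6,688): Granite Interchange 271,369.38 → $271,400; Hillcrest Plaza 30,152.15 → $30,200; Garrison Reservoir 103,013.40 → $103,000; Upper Overpass 113,865.07 → $113,900.
Rounding difference −$100 on remainder applied to Granite Interchange.
Totals: Granite Interchange $55,600 + $271,300 = $326,900; Hillcrest Plaza $55,600 + $30,200 = $85,800; Garrison Reservoir $55,600 + $103,000 = $158,600; Upper Overpass $55,600 + $113,900 = $169,500.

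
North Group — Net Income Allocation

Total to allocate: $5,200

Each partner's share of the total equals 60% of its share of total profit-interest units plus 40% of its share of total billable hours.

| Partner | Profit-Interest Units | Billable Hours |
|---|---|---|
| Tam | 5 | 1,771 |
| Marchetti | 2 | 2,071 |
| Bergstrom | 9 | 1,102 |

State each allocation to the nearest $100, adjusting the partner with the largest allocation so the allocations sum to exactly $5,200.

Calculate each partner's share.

Profit-interest units total 16; billable hours total 4,944.
Combined weights (60% profit-interest units + 40% billable hours): Tam 0.3308; Marchetti 0.2426; Bergstrom 0.4267.
Unrounded shares: Tam 1,720.08; Marchetti 1,261.29; Bergstrom 2,218.62.
At nearest $100: Tam $1,700; Marchetti $1,300; Bergstrom $2,200. Sum = $5,200.
Rounded total matches; no reconciliation needed.

Tam: $1,700; Marchetti: $1,300; Bergstrom: $2,200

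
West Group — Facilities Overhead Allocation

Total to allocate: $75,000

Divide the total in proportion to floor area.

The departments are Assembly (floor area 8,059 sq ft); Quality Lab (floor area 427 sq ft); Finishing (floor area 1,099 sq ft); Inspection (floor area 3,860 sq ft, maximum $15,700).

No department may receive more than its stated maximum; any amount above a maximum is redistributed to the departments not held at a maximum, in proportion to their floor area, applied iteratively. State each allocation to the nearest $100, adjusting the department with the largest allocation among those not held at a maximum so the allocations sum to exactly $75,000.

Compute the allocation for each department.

Floor area total: 13,445.
Proportional shares (ignoring caps): Assembly 44,955.37; Quality Lab 2,381.93; Finishing 6,130.53; Inspection 21,532.17.
Capped: Inspection ($15,700); remaining pool $59,300 reallocated over remaining floor area 9,585.
Redistributed shares: Assembly 49,859.02 → $49,900; Quality Lab 2,641.74 → $2,600; Finishing 6,799.24 → $6,800.

Assembly: $49,900; Quality Lab: $2,600; Finishing: $6,800; Inspection: $15,700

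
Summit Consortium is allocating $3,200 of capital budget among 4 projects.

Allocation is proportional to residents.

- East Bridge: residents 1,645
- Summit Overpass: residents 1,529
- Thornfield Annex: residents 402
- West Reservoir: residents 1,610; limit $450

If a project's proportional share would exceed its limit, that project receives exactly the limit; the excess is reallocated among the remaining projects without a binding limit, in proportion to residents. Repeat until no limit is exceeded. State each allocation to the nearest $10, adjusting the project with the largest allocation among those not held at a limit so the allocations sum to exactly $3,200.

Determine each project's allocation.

Total residents = 5,186.
Proportional shares (ignoring caps): East Bridge 1,015.04; Summit Overpass 943.46; Thornfield Annex 248.05; West Reservoir 993.44.
Cap binds for West Reservoir ($450); balance $2,750 reallocated over remaining residents 3,576.
Shares after redistribution: East Bridge 1,265.03 → $1,270; Summit Overpass 1,175.82 → $1,180; Thornfield Annex 309.14 → $310.
Rounding difference −$10 applied to East Bridge → $1,260.

East Bridge: $1,260 · Summit Overpass: $1,180 · Thornfield Annex: $310 · West Reservoir: $450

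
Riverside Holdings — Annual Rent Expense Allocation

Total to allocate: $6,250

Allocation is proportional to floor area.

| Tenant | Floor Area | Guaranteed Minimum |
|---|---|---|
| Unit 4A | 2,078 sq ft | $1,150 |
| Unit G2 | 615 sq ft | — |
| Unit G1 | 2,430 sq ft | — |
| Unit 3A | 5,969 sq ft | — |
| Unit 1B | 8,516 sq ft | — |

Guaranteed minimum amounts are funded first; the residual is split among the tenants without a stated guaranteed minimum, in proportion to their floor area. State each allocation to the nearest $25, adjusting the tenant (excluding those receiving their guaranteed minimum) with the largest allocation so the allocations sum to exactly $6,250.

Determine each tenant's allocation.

Minimums first: Unit 4A $1,150. Remaining pool $5,100.
Remaining pool split over remaining floor area 17,530: Unit G2 178.92 → $175; Unit G1 706.96 → $700; Unit 3A 1,736.56 → $1,725; Unit 1B 2,477.56 → $2,475.
Rounding difference +$25 applied to Unit 1B → $2,500.

Unit 4A: $1,150; Unit G2: $175; Unit G1: $700; Unit 3A: $1,725; Unit 1B: $2,500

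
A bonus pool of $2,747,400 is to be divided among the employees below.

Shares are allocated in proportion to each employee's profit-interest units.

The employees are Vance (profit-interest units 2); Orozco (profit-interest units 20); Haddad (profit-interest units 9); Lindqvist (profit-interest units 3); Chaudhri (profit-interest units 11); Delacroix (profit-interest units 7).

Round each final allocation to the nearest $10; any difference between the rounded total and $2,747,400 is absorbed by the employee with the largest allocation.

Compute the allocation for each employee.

Vance: $105,670; Orozco: $1,056,700; Haddad: $475,510; Lindqvist: $158,500; Chaudhri: $581,180; Delacroix: $369,840

Combined profit-interest units = 52.
Pro-rata amounts: Vance 2/52 × $2,747,400 = 105,669.23; Orozco 20/52 × $2,747,400 = 1,056,692.31; Haddad 9/52 × $2,747,400 = 475,511.54; Lindqvist 3/52 × $2,747,400 = 158,503.85; Chaudhri 11/52 × $2,747,400 = 581,180.77; Delacroix 7/52 × $2,747,400 = 369,842.31.
Rounded to nearest $10: Vance $105,670; Orozco $1,056,690; Haddad $475,510; Lindqvist $158,500; Chaudhri $581,180; Delacroix $369,840. Sum = $2,747,390.
Difference $2,747,400 − $2,747,390 = +$10 applied to largest allocation (Orozco): Orozco becomes $1,056,700.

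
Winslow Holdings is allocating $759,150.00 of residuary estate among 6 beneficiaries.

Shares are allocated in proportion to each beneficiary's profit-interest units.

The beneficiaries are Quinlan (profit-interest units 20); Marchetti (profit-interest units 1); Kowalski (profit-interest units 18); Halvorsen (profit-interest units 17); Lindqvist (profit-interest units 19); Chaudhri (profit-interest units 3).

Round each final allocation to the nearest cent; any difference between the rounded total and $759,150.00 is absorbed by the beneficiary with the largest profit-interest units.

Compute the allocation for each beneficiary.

Quinlan: $194,653.85 | Marchetti: $9,732.69 | Kowalski: $175,188.46 | Halvorsen: $165,455.77 | Lindqvist: $184,921.15 | Chaudhri: $29,198.08

Profit-interest units total: 20 + 1 + 18 + 17 + 19 + 3 = 78.
Raw shares: Quinlan 194,653.8462; Marchetti 9,732.6923; Kowalski 175,188.4615; Halvorsen 165,455.7692; Lindqvist 184,921.1538; Chaudhri 29,198.0769.
At nearest cent: Quinlan $194,653.85; Marchetti $9,732.69; Kowalski $175,188.46; Halvorsen $165,455.77; Lindqvist $184,921.15; Chaudhri $29,198.08. Sum = $759,150.00.
Rounded total matches; no reconciliation needed.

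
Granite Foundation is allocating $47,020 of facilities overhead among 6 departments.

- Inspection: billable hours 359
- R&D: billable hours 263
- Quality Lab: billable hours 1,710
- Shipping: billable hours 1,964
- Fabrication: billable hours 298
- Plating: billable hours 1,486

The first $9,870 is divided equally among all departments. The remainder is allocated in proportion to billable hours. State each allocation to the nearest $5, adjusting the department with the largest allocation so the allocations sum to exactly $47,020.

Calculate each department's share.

Inspection: $3,840; R&D: $3,250; Quality Lab: $12,095; Shipping: $13,645; Fabrication: $3,465; Plating: $10,725

$9,870 shared equally gives $1,645 per department.
Remainder $37,150 by billable hours (total 6,080): Inspection 2,193.56 → $2,195; R&D 1,606.98 → $1,605; Quality Lab 10,448.44 → $10,450; Shipping 12,000.43 → $12,000; Fabrication 1,820.84 → $1,820; Plating 9,079.75 → $9,080.
Totals: Inspection $1,645 + $2,195 = $3,840; R&D $1,645 + $1,605 = $3,250; Quality Lab $1,645 + $10,450 = $12,095; Shipping $1,645 + $12,000 = $13,645; Fabrication $1,645 + $1,820 = $3,465; Plating $1,645 + $9,080 = $10,725.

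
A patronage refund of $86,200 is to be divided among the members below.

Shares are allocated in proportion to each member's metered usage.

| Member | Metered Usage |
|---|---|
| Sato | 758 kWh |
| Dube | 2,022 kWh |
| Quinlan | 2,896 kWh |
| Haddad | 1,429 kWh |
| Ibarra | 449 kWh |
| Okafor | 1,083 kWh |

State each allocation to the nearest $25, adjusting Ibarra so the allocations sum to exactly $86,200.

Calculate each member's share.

Sato: $7,575 | Dube: $20,175 | Quinlan: $28,900 | Haddad: $14,250 | Ibarra: $4,500 | Okafor: $10,800

Total metered usage = 8,637.
Unrounded shares: Sato 758/8,637 × $86,200 = 7,565.08; Dube 2,022/8,637 × $86,200 = 20,180.20; Quinlan 2,896/8,637 × $86,200 = 28,903.00; Haddad 1,429/8,637 × $86,200 = 14,261.87; Ibarra 449/8,637 × $86,200 = 4,481.16; Okafor 1,083/8,637 × $86,200 = 10,808.68.
At nearest $25: Sato $7,575; Dube $20,175; Quinlan $28,900; Haddad $14,250; Ibarra $4,475; Okafor $10,800. Sum = $86,175.
Difference $86,200 − $86,175 = +$25 applied to Ibarra: Ibarra becomes $4,500.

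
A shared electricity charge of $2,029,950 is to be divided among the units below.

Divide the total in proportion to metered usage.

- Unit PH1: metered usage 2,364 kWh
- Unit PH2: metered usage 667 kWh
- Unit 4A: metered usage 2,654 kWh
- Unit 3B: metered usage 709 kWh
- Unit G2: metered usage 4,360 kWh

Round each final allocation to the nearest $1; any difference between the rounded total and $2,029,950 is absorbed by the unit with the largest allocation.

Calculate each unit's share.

Combined metered usage = 10,754.
Proportional shares: Unit PH1 2,364/10,754 × $2,029,950 = 446,234.13; Unit PH2 667/10,754 × $2,029,950 = 125,904.47; Unit 4A 2,654/10,754 × $2,029,950 = 500,975.20; Unit 3B 709/10,754 × $2,029,950 = 133,832.49; Unit G2 4,360/10,754 × $2,029,950 = 823,003.72.
After rounding ($1): Unit PH1 $446,234; Unit PH2 $125,904; Unit 4A $500,975; Unit 3B $133,832; Unit G2 $823,004. Sum = $2,029,949.
Difference $2,029,950 − $2,029,949 = +$1 applied to largest allocation (Unit G2): Unit G2 becomes $823,005.

Unit PH1: $446,234; Unit PH2: $125,904; Unit 4A: $500,975; Unit 3B: $133,832; Unit G2: $823,005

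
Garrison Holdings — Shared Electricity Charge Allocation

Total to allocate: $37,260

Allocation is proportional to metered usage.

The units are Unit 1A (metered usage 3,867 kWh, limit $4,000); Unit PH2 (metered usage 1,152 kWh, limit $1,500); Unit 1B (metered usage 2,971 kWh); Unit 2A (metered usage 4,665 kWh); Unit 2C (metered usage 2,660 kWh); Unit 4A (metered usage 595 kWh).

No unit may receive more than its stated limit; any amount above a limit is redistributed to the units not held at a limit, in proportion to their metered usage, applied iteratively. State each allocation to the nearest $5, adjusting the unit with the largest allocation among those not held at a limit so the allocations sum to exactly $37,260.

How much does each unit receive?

Total metered usage = 15,910.
Pro-rata shares before constraints: Unit 1A 9,056.22; Unit PH2 2,697.90; Unit 1B 6,957.85; Unit 2A 10,925.07; Unit 2C 6,229.52; Unit 4A 1,393.44.
Capped: Unit 1A ($4,000), Unit PH2 ($1,500); balance $31,760 reallocated over remaining metered usage 10,891.
Shares after redistribution: Unit 1B 8,663.94 → $8,665; Unit 2A 13,603.93 → $13,605; Unit 2C 7,757.01 → $7,755; Unit 4A 1,735.12 → $1,735.

Unit 1A: $4,000 | Unit PH2: $1,500 | Unit 1B: $8,665 | Unit 2A: $13,605 | Unit 2C: $7,755 | Unit 4A: $1,735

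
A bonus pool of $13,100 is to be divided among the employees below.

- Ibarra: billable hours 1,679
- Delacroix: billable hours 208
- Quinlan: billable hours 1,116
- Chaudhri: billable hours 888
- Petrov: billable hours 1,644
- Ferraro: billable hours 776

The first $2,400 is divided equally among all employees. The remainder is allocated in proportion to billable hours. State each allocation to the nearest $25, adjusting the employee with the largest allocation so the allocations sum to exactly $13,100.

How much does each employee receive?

First tranche $2,400 split equally: $400 each.
Remainder $10,700 by billable hours (total 6,311): Ibarra 2,846.66 → $2,850; Delacroix 352.65 → $350; Quinlan 1,892.12 → $1,900; Chaudhri 1,505.56 → $1,500; Petrov 2,787.32 → $2,775; Ferraro 1,315.67 → $1,325.
Totals: Ibarra $400 + $2,850 = $3,250; Delacroix $400 + $350 = $750; Quinlan $400 + $1,900 = $2,300; Chaudhri $400 + $1,500 = $1,900; Petrov $400 + $2,775 = $3,175; Ferraro $400 + $1,325 = $1,725.

Ibarra: $3,250; Delacroix: $750; Quinlan: $2,300; Chaudhri: $1,900; Petrov: $3,175; Ferraro: $1,725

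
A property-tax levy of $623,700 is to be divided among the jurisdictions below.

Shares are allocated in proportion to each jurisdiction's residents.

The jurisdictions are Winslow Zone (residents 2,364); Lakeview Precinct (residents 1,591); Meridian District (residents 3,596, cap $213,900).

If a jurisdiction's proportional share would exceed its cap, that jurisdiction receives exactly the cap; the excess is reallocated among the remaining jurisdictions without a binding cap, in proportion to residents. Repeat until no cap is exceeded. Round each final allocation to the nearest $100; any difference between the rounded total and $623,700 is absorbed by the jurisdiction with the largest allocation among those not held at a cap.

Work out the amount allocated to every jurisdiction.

Sum of residents: 7,551.
Unconstrained shares: Winslow Zone 195,262.46; Lakeview Precinct 131,413.95; Meridian District 297,023.60.
Held at cap: Meridian District ($213,900); residual $409,800 reallocated over remaining residents 3,955.
Shares after redistribution: Winslow Zone 244,947.46 → $244,900; Lakeview Precinct 164,852.54 → $164,900.

Winslow Zone: $244,900 · Lakeview Precinct: $164,900 · Meridian District: $213,900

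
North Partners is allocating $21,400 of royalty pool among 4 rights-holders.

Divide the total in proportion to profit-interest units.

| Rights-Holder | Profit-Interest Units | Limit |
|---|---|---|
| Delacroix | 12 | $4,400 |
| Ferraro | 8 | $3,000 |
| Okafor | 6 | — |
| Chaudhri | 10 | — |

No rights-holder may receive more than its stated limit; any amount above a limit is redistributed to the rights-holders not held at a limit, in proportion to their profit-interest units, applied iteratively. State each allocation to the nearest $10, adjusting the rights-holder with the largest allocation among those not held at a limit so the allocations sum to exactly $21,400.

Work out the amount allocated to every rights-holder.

Combined profit-interest units = 36.
Proportional shares (ignoring caps): Delacroix 7,133.33; Ferraro 4,755.56; Okafor 3,566.67; Chaudhri 5,944.44.
Cap binds for Delacroix ($4,400), Ferraro ($3,000); balance $14,000 reallocated over remaining profit-interest units 16.
Shares after redistribution: Okafor 5,250.00 → $5,250; Chaudhri 8,750.00 → $8,750.

Delacroix: $4,400 | Ferraro: $3,000 | Okafor: $5,250 | Chaudhri: $8,750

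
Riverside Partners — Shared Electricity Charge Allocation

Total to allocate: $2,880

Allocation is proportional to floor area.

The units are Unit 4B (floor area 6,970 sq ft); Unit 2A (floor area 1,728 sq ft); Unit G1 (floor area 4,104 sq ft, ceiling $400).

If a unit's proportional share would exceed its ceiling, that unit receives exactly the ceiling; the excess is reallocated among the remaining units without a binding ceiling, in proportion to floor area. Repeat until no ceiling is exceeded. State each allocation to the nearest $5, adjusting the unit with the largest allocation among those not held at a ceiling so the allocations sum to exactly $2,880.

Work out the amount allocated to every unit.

Sum of floor area: 12,802.
Unconstrained shares: Unit 4B 1,568.00; Unit 2A 388.74; Unit G1 923.26.
Cap binds for Unit G1 ($400); balance $2,480 reallocated over remaining floor area 8,698.
Remaining shares: Unit 4B 1,987.31 → $1,985; Unit 2A 492.69 → $495.

Unit 4B: $1,985 | Unit 2A: $495 | Unit G1: $400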